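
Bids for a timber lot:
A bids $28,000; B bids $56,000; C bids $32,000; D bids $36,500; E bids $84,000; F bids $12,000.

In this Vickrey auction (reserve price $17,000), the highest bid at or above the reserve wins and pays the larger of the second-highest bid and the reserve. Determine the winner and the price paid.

E pays $56,000

Rule: the highest bid at or above the reserve wins and pays the larger of the second-highest bid and the reserve.
Bids in order: 84,000 (E) > 56,000 (B) > 36,500 (D) > 32,000 (C) > 28,000 (A) > 12,000 (F)
E has the top bid at or above the reserve ($84,000).
Second-highest bid $56,000 exceeds the reserve $17,000 → payment $56,000.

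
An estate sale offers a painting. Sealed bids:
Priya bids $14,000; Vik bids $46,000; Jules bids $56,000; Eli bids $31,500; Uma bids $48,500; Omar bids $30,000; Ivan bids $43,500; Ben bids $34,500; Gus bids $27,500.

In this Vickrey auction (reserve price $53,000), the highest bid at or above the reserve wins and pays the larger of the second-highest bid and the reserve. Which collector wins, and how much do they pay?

Rule: the highest bid at or above the reserve wins and pays the larger of the second-highest bid and the reserve.
Sorting bids: 56,000 (Jules) > 48,500 (Uma) > 46,000 (Vik) > 43,500 (Ivan) > 34,500 (Ben) > 31,500 (Eli) > …
Jules has the top bid at or above the reserve ($56,000).
max(second-highest $48,500, reserve $53,000) = $53,000.

Jules pays $53,000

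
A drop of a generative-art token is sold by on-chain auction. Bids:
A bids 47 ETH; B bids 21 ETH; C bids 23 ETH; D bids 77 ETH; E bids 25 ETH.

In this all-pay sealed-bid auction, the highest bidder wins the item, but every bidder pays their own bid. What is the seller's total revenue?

All-pay sealed-bid auction: the highest bidder wins the item, but every bidder pays their own bid.
Bids ranked: 77 (D) > 47 (A) > 25 (E) > 23 (C) > 21 (B)
Every bidder forfeits their bid regardless of winning.
Revenue = 47 + 21 + 23 + 77 + 25 = 193 ETH.

Total revenue: 193 ETH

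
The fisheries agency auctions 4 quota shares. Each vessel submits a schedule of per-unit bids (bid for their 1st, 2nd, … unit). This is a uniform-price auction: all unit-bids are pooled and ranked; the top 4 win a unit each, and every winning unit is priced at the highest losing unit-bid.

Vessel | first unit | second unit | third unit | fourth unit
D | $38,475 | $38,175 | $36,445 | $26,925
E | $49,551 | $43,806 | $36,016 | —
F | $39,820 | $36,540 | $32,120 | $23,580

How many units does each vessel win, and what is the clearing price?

Pooled unit-bids ranked (top 4): 49,551 (E-1), 43,806 (E-2), 39,820 (F-1), 38,475 (D-1)
The (k+1)-th unit-bid is $38,175.
Allocation: D 1, E 2, F 1.

D 1, E 2, F 1; clearing price $38,175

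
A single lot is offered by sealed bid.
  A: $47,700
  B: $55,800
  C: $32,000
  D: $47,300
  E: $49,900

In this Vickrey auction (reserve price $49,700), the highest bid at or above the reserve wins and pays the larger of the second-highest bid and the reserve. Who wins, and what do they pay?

B pays $49,900

Rule: the highest bid at or above the reserve wins and pays the larger of the second-highest bid and the reserve.
Bids ranked: 55,800 (B) > 49,900 (E) > 47,700 (A) > 47,300 (D) > 32,000 (C)
Highest eligible bid: B at $55,800.
Second-highest bid $49,900 exceeds the reserve $49,700 → payment $49,900.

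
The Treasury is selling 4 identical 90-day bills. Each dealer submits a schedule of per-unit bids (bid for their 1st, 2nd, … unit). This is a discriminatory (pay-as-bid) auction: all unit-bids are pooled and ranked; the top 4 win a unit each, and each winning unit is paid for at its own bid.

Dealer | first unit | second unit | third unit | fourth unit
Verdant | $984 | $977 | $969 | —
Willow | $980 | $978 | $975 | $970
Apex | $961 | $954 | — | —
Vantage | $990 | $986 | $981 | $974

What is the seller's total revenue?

Total revenue: $3,941

All unit-bids, highest first — top 4: 990 (Vantage-1), 986 (Vantage-2), 984 (Verdant-1), 981 (Vantage-3)
Next rejected bid: $980 (not a price — pay-as-bid).
Each winning unit pays its own bid.
Revenue = 990 + 986 + 984 + 981 = $3,941.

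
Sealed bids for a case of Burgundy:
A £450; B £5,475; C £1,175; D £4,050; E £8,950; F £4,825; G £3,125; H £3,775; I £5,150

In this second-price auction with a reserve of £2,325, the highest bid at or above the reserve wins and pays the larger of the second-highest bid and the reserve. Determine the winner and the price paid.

E pays £5,475

Bids in order: 8,950 (E) > 5,475 (B) > 5,150 (I) > 4,825 (F) > 4,050 (D) > 3,775 (H) > …
E has the top bid at or above the reserve (£8,950).
Second-highest bid £5,475 exceeds the reserve £2,325 → payment £5,475.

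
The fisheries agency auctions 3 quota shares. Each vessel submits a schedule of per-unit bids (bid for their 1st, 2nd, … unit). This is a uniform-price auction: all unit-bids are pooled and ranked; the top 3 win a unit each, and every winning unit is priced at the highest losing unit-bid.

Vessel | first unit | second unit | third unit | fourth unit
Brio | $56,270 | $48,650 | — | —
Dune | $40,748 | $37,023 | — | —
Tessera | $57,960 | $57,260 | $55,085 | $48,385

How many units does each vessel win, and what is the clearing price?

All unit-bids, highest first — top 3: 57,960 (Tessera-1), 57,260 (Tessera-2), 56,270 (Brio-1)
First bid not allocated: $55,085.
Allocation: Brio 1, Tessera 2.

Brio 1, Tessera 2; clearing price $55,085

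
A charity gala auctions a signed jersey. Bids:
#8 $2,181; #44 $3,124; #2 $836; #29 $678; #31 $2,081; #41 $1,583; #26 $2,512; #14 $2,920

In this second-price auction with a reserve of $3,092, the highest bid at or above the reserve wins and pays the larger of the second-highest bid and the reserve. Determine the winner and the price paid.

Bids in order: 3,124 (#44) > 2,920 (#14) > 2,512 (#26) > 2,181 (#8) > 2,081 (#31) > 1,583 (#41) > …
Highest eligible bid: #44 at $3,124.
max(second-highest $2,920, reserve $3,092) = $3,092.

#44 pays $3,092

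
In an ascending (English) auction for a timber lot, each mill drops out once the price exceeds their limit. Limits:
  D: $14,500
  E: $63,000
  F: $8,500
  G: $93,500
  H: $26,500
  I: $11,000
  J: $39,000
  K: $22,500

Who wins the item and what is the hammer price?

Rule: the price rises until one bidder remains; the winner pays the price at which the last rival dropped out.
Sorting limits: 93,500 (G) > 63,000 (E) > 39,000 (J) > 26,500 (H) > 22,500 (K) > 14,500 (D) > …
Bidding ends when E exits at $63,000; G takes it.

G wins at $63,000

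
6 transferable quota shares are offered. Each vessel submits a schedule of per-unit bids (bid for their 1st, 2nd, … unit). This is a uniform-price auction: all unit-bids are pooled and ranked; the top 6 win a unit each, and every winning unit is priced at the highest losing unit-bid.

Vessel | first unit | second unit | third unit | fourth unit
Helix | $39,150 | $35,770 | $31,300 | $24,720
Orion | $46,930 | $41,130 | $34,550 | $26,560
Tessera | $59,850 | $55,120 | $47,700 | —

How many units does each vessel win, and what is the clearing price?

Merging the schedules and taking the best 6: 59,850 (Tessera-1), 55,120 (Tessera-2), 47,700 (Tessera-3), 46,930 (Orion-1), 41,130 (Orion-2), 39,150 (Helix-1)
Highest rejected unit-bid = $35,770.
Allocation: Helix 1, Orion 2, Tessera 3.

Helix 1, Orion 2, Tessera 3; clearing price $35,770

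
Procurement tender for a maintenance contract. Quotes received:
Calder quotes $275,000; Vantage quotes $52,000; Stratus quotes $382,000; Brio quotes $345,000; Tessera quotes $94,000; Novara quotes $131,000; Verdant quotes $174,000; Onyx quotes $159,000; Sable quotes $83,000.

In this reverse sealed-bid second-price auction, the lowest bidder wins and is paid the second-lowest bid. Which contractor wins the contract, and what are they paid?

Reverse sealed-bid second-price auction: the lowest bidder wins and is paid the second-lowest bid.
Bids in order: 52,000 (Vantage) < 83,000 (Sable) < 94,000 (Tessera) < 131,000 (Novara) < 159,000 (Onyx) < 174,000 (Verdant) < …
Vantage wins with the lowest bid; price is set by the runner-up at $83,000.

Vantage is paid $83,000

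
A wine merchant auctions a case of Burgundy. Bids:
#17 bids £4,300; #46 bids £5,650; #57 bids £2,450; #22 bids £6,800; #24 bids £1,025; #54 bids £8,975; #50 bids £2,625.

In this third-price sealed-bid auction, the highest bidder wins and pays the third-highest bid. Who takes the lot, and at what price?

#54 pays £5,650

Sorting bids: 8,975 (#54) > 6,800 (#22) > 5,650 (#46) > 4,300 (#17) > 2,625 (#50) > 2,450 (#57) > …
#54 wins; payment is bid #3 in the ranking = £5,650.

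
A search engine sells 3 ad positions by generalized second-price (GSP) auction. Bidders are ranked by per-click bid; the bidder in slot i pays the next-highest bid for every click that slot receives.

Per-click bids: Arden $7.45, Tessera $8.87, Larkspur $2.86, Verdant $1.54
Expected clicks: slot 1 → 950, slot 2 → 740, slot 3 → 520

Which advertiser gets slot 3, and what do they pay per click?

Per-click bids in order: $8.87 (Tessera) > $7.45 (Arden) > $2.86 (Larkspur) > $1.54 (Verdant)
Slot 3 goes to the third-ranked bidder, Larkspur, who pays the next bid down: $1.54/click.

Larkspur; $1.54 per click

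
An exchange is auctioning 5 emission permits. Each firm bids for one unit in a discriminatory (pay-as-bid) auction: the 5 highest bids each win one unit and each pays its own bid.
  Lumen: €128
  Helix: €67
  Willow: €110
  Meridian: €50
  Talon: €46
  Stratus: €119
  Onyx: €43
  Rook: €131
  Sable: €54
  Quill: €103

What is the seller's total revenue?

Total revenue: €591

Bids ranked high→low: 131 (Rook), 128 (Lumen), 119 (Stratus), 110 (Willow), 103 (Quill), 67 (Helix), 54 (Sable), …
The 5 highest are Rook, Lumen, Stratus, Willow, Quill.
Total revenue = 131 + 128 + 119 + 110 + 103 = €591.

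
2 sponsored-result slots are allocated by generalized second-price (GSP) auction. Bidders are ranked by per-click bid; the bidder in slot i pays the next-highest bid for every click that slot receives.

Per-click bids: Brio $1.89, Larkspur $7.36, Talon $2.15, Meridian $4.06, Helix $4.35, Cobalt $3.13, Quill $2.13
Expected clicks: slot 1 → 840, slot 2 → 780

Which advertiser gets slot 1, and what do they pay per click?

Ranked by bid: $7.36 (Larkspur) > $4.35 (Helix) > $4.06 (Meridian) > …
Slot 1 goes to the first-ranked bidder, Larkspur, who pays the next bid down: $4.35/click.

Larkspur; $4.35 per click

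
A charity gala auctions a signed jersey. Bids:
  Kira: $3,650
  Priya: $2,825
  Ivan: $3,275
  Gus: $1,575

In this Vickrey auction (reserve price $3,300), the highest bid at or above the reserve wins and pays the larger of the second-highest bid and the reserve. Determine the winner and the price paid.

Rule: the highest bid at or above the reserve wins and pays the larger of the second-highest bid and the reserve.
Bids in order: 3,650 (Kira) > 3,275 (Ivan) > 2,825 (Priya) > 1,575 (Gus)
Kira has the top bid at or above the reserve ($3,650).
max(second-highest $3,275, reserve $3,300) = $3,300.

Kira pays $3,300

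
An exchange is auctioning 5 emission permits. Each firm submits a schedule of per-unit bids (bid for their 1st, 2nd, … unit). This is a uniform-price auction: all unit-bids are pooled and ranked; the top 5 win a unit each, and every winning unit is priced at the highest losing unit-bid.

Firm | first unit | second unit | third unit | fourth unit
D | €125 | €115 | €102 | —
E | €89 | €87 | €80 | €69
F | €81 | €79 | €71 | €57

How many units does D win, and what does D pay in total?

D: 3 units, pays €243

Merging the schedules and taking the best 5: 125 (D-1), 115 (D-2), 102 (D-3), 89 (E-1), 87 (E-2)
The (k+1)-th unit-bid is €81.
D wins 3 unit(s) at €81 each.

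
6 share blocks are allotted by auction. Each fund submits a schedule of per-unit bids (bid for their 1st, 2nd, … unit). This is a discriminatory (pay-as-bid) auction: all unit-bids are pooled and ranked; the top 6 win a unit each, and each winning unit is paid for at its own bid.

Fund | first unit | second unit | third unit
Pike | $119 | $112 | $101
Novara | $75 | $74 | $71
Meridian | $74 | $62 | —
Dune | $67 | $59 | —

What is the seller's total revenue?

Pooled unit-bids ranked (top 6): 119 (Pike-1), 112 (Pike-2), 101 (Pike-3), 75 (Novara-1), 74 (Novara-2), 74 (Meridian-1)
Next rejected bid: $71 (not a price — pay-as-bid).
Each winning unit pays its own bid.
Revenue = 119 + 112 + 101 + 75 + 74 + 74 = $555.

Total revenue: $555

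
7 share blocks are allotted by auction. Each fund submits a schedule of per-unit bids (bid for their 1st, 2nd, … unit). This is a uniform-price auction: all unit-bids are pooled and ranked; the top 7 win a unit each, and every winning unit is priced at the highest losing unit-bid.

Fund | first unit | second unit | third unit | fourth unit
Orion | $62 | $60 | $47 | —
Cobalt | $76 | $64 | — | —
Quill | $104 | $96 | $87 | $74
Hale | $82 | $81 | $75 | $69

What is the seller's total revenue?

Merging the schedules and taking the best 7: 104 (Quill-1), 96 (Quill-2), 87 (Quill-3), 82 (Hale-1), 81 (Hale-2), 76 (Cobalt-1), 75 (Hale-3)
First bid not allocated: $74.
Allocation: Cobalt 1, Hale 3, Quill 3. Every unit priced at $74.
Revenue = 7 × 74 = $518.

Total revenue: $518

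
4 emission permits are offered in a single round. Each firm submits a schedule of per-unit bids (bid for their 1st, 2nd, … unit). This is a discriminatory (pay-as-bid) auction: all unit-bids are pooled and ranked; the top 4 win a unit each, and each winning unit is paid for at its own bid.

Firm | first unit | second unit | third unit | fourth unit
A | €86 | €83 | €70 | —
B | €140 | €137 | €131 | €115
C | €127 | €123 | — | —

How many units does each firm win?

B 3, C 1

Merging the schedules and taking the best 4: 140 (B-1), 137 (B-2), 131 (B-3), 127 (C-1)
Next rejected bid: €123 (not a price — pay-as-bid).
Allocation: B 3, C 1.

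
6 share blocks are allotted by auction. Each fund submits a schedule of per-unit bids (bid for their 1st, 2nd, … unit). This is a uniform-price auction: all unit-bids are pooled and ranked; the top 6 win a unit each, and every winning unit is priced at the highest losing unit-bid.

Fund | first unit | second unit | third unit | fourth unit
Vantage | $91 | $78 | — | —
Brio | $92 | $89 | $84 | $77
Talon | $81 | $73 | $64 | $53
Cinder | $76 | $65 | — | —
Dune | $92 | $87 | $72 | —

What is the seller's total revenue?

Merging the schedules and taking the best 6: 92 (Brio-1), 92 (Dune-1), 91 (Vantage-1), 89 (Brio-2), 87 (Dune-2), 84 (Brio-3)
First bid not allocated: $81.
Allocation: Brio 3, Dune 2, Vantage 1. Every unit priced at $81.
Revenue = 6 × 81 = $486.

Total revenue: $486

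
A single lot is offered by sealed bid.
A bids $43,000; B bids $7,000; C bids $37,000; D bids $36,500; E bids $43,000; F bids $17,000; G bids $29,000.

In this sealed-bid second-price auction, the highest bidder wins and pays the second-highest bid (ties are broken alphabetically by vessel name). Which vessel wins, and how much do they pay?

Bids in order: 43,000 (A) > 43,000 (E) > 37,000 (C) > 36,500 (D) > 29,000 (G) > 17,000 (F) > …
A and E tie at $43,000; tie-break gives it to A.
A is highest; pays the second-highest bid, $43,000.

A pays $43,000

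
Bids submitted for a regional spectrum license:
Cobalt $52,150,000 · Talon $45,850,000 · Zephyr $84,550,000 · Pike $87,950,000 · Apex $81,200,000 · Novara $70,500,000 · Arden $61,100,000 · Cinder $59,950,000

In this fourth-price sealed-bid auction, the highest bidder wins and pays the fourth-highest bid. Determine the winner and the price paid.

Pike pays $70,500,000

Sorting bids: 87,950,000 (Pike) > 84,550,000 (Zephyr) > 81,200,000 (Apex) > 70,500,000 (Novara) > 61,100,000 (Arden) > 59,950,000 (Cinder) > …
Pike is highest; pays the fourth-highest bid, $70,500,000.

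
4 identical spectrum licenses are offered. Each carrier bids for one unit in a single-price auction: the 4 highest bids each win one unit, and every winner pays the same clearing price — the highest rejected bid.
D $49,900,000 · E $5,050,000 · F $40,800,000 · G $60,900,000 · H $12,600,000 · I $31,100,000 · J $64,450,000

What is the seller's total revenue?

Total revenue: $124,400,000

Ordering the bids: 64,450,000 (J), 60,900,000 (G), 49,900,000 (D), 40,800,000 (F), 31,100,000 (I), 12,600,000 (H), …
Winners (4 units): J, G, D, F.
First losing bid is I's $31,100,000, which sets the uniform price.
Total revenue = 4 × $31,100,000 = $124,400,000.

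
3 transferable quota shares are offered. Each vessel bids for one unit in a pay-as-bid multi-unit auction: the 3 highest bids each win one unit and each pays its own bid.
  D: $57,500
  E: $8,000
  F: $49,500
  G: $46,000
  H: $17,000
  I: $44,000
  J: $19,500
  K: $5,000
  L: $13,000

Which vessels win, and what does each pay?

D $57,500, F $49,500, G $46,000

Sorting: 57,500 (D), 49,500 (F), 46,000 (G), 44,000 (I), 19,500 (J), …
Top 3: D, F, G.
Each winner pays its own bid: D $57,500, F $49,500, G $46,000.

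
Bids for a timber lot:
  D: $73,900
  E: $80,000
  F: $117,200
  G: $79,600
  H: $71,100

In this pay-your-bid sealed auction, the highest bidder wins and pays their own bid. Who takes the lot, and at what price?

F pays $117,200

Bids in order: 117,200 (F) > 80,000 (E) > 79,600 (G) > 73,900 (D) > 71,100 (H)
F has the highest bid and pays exactly that: $117,200.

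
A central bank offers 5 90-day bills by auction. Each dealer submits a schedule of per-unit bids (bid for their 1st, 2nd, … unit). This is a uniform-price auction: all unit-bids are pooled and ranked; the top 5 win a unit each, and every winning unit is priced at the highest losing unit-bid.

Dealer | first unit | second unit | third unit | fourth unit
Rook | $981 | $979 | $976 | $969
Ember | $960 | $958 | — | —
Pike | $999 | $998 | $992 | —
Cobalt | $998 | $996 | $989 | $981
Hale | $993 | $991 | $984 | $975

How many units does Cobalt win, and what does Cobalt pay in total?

Cobalt: 2 units, pays $1,984

Pooled unit-bids ranked (top 5): 999 (Pike-1), 998 (Pike-2), 998 (Cobalt-1), 996 (Cobalt-2), 993 (Hale-1)
The (k+1)-th unit-bid is $992.
Cobalt wins 2 unit(s) at $992 each.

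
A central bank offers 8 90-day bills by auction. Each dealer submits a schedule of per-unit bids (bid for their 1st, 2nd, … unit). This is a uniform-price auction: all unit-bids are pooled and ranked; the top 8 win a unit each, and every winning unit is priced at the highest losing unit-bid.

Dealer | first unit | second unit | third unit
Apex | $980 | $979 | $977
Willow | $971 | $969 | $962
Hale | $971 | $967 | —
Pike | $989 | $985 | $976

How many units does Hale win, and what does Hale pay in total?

Hale: 1 unit, pays $969

All unit-bids, highest first — top 8: 989 (Pike-1), 985 (Pike-2), 980 (Apex-1), 979 (Apex-2), 977 (Apex-3), 976 (Pike-3), 971 (Willow-1), 971 (Hale-1)
First bid not allocated: $969.
Hale wins 1 unit(s) at $969 each.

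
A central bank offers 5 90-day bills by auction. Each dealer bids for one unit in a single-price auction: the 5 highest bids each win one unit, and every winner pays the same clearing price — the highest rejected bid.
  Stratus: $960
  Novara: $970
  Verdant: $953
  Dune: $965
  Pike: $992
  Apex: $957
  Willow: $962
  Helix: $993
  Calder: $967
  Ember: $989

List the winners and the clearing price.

Ordering the bids: 993 (Helix), 992 (Pike), 989 (Ember), 970 (Novara), 967 (Calder), 965 (Dune), 962 (Willow), …
Winners (5 units): Helix, Pike, Ember, Novara, Calder.
Highest unsuccessful bid: $965 → clearing price.

Helix, Pike, Ember, Novara, Calder; each pays $965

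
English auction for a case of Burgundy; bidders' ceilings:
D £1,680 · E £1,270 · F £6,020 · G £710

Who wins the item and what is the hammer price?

F wins at £1,680

Sorting limits: 6,020 (F) > 1,680 (D) > 1,270 (E) > 710 (G)
Bidding ends when D exits at £1,680; F takes it.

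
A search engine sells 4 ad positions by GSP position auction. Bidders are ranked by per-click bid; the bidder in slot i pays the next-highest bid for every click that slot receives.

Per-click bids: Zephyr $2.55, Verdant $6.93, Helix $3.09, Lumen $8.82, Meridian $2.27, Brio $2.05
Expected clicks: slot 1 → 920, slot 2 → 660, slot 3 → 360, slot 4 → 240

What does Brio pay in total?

Per-click bids in order: $8.82 (Lumen) > $6.93 (Verdant) > $3.09 (Helix) > $2.55 (Zephyr) > $2.27 (Meridian) > …
Brio ranks below slot 4 → no slot, pays nothing.

Brio pays $0.00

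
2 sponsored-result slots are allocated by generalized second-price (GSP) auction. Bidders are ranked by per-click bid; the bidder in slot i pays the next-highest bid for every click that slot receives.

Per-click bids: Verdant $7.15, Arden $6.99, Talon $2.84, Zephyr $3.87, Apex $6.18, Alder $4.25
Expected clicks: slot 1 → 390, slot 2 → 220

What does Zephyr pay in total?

Sorting advertisers: $7.15 (Verdant) > $6.99 (Arden) > $6.18 (Apex) > …
Zephyr ranks below slot 2 → no slot, pays nothing.

Zephyr pays $0.00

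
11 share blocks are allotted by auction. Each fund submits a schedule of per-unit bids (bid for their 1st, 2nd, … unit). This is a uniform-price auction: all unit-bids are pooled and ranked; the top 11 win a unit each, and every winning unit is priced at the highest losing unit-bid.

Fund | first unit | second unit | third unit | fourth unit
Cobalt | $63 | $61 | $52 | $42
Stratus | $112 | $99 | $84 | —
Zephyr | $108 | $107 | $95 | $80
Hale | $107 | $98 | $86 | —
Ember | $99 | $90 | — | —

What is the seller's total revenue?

Total revenue: $880

Merging the schedules and taking the best 11: 112 (Stratus-1), 108 (Zephyr-1), 107 (Zephyr-2), 107 (Hale-1), 99 (Stratus-2), 99 (Ember-1), 98 (Hale-2), 95 (Zephyr-3), 90 (Ember-2), 86 (Hale-3), 84 (Stratus-3)
Highest rejected unit-bid = $80.
Allocation: Ember 2, Hale 3, Stratus 3, Zephyr 3. Every unit priced at $80.
Revenue = 11 × 80 = $880.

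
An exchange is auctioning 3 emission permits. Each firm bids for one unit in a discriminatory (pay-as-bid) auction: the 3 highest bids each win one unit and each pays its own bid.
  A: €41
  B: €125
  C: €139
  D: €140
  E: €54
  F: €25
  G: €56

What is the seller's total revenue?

Total revenue: €404

Ordering the bids: 140 (D), 139 (C), 125 (B), 56 (G), 54 (E), …
The 3 highest are D, C, B.
Total revenue = 140 + 139 + 125 = €404.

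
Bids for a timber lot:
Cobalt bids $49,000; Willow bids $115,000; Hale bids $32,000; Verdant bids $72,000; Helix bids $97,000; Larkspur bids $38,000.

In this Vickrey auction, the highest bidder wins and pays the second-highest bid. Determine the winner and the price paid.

Sorting bids: 115,000 (Willow) > 97,000 (Helix) > 72,000 (Verdant) > 49,000 (Cobalt) > 38,000 (Larkspur) > 32,000 (Hale)
Willow wins with the highest bid; price is set by the runner-up at $97,000.

Willow pays $97,000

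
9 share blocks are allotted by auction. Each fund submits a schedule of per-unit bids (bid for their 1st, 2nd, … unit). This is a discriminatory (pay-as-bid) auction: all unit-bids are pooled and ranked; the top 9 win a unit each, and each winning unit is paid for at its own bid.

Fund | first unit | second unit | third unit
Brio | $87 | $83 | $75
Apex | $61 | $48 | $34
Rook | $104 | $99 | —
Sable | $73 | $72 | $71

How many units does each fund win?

All unit-bids, highest first — top 9: 104 (Rook-1), 99 (Rook-2), 87 (Brio-1), 83 (Brio-2), 75 (Brio-3), 73 (Sable-1), 72 (Sable-2), 71 (Sable-3), 61 (Apex-1)
Next rejected bid: $48 (not a price — pay-as-bid).
Allocation: Apex 1, Brio 3, Rook 2, Sable 3.

Apex 1, Brio 3, Rook 2, Sable 3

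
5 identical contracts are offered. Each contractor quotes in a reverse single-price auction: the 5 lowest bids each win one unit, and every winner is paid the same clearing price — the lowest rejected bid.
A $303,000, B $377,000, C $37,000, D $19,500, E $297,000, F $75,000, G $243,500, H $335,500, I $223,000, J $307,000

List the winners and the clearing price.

D, C, F, I, G; each is paid $297,000

Sorting: 19,500 (D), 37,000 (C), 75,000 (F), 223,000 (I), 243,500 (G), 297,000 (E), 303,000 (A), …
Lowest 5: D, C, F, I, G.
Clearing price = lowest rejected bid = $297,000.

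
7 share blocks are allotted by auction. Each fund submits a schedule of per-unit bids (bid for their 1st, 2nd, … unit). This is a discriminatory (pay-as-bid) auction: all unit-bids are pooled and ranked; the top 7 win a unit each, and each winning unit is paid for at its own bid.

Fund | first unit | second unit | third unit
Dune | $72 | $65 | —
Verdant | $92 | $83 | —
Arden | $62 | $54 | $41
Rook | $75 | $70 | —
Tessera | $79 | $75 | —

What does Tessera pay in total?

All unit-bids, highest first — top 7: 92 (Verdant-1), 83 (Verdant-2), 79 (Tessera-1), 75 (Rook-1), 75 (Tessera-2), 72 (Dune-1), 70 (Rook-2)
Next rejected bid: $65 (not a price — pay-as-bid).
Tessera's winning unit-bids: 79 + 75 = $154.

Tessera pays $154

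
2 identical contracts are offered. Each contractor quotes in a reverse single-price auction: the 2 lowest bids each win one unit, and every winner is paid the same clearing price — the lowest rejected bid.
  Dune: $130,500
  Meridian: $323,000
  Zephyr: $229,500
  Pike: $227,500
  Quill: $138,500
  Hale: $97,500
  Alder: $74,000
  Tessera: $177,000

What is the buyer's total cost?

Total cost: $261,000

Ordering the bids: 74,000 (Alder), 97,500 (Hale), 130,500 (Dune), 138,500 (Quill), …
The 2 lowest are Alder, Hale.
First losing bid is Dune's $130,500, which sets the uniform price.
Total cost = 2 × $130,500 = $261,000.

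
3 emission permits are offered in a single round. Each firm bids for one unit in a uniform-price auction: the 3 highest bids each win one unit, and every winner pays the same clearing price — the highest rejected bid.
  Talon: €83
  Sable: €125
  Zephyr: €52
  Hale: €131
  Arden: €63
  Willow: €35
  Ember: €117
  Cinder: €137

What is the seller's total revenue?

Total revenue: €351

Bids ranked high→low: 137 (Cinder), 131 (Hale), 125 (Sable), 117 (Ember), 83 (Talon), …
Top 3: Cinder, Hale, Sable.
Highest unsuccessful bid: €117 → clearing price.
Total revenue = 3 × €117 = €351.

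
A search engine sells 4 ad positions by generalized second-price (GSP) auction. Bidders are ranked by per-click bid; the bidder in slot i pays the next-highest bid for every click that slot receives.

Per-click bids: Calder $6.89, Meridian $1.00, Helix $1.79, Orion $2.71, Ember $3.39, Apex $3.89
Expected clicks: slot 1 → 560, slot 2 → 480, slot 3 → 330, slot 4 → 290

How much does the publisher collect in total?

Total revenue: $5219.00

Sorting advertisers: $6.89 (Calder) > $3.89 (Apex) > $3.39 (Ember) > $2.71 (Orion) > $1.79 (Helix) > …
Slot 1: Calder pays $3.89 × 560 = $2178.40
Slot 2: Apex pays $3.39 × 480 = $1627.20
Slot 3: Ember pays $2.71 × 330 = $894.30
Slot 4: Orion pays $1.79 × 290 = $519.10
Total = $5219.00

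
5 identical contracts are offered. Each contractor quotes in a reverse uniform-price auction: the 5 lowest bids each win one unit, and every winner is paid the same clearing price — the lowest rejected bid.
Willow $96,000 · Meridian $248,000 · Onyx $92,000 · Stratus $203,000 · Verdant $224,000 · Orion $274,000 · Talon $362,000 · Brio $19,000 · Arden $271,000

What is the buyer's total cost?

Total cost: $1,240,000

Bids ranked low→high: 19,000 (Brio), 92,000 (Onyx), 96,000 (Willow), 203,000 (Stratus), 224,000 (Verdant), 248,000 (Meridian), 271,000 (Arden), …
The 5 lowest are Brio, Onyx, Willow, Stratus, Verdant.
Clearing price = lowest rejected bid = $248,000.
Total cost = 5 × $248,000 = $1,240,000.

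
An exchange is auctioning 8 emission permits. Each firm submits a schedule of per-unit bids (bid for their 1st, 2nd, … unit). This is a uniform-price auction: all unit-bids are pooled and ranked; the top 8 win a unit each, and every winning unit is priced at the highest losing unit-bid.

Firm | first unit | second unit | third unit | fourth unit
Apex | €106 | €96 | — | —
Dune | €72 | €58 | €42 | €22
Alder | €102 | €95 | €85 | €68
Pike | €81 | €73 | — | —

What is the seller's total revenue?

Merging the schedules and taking the best 8: 106 (Apex-1), 102 (Alder-1), 96 (Apex-2), 95 (Alder-2), 85 (Alder-3), 81 (Pike-1), 73 (Pike-2), 72 (Dune-1)
The (k+1)-th unit-bid is €68.
Allocation: Alder 3, Apex 2, Dune 1, Pike 2. Every unit priced at €68.
Revenue = 8 × 68 = €544.

Total revenue: €544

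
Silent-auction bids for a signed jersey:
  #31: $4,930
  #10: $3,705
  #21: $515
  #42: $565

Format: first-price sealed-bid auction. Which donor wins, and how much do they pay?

First-price sealed-bid auction: the highest bidder wins and pays their own bid.
Bids in order: 4,930 (#31) > 3,705 (#10) > 565 (#42) > 515 (#21)
#31 has the highest bid and pays exactly that: $4,930.

#31 pays $4,930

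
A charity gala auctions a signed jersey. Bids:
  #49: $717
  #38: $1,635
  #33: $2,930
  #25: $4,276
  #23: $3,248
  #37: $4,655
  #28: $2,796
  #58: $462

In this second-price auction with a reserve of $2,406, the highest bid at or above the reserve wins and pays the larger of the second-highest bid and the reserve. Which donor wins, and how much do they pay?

#37 pays $4,276

Second-price auction with a reserve of $2,406: the highest bid at or above the reserve wins and pays the larger of the second-highest bid and the reserve.
Bids in order: 4,655 (#37) > 4,276 (#25) > 3,248 (#23) > 2,930 (#33) > 2,796 (#28) > 1,635 (#38) > …
Highest eligible bid: #37 at $4,655.
max(second-highest $4,276, reserve $2,406) = $4,276; the reserve does not bind.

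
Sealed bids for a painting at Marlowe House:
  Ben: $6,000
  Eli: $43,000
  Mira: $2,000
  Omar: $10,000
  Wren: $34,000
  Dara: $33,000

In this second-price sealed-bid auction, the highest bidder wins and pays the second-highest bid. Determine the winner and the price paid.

Bids in order: 43,000 (Eli) > 34,000 (Wren) > 33,000 (Dara) > 10,000 (Omar) > 6,000 (Ben) > 2,000 (Mira)
Second-price: Eli pays Wren's bid of $34,000.

Eli pays $34,000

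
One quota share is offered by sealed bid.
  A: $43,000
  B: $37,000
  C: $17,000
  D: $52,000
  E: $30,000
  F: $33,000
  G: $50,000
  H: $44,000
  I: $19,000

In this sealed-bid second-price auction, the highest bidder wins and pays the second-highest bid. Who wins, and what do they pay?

D pays $50,000

Sorting bids: 52,000 (D) > 50,000 (G) > 44,000 (H) > 43,000 (A) > 37,000 (B) > 33,000 (F) > …
Second-price: D pays G's bid of $50,000.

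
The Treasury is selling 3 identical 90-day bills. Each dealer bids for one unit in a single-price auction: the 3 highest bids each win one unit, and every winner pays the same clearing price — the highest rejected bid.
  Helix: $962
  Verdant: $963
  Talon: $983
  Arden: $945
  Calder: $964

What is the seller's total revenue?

Total revenue: $2,886

Sorting: 983 (Talon), 964 (Calder), 963 (Verdant), 962 (Helix), 945 (Arden)
Top 3: Talon, Calder, Verdant.
Highest unsuccessful bid: $962 → clearing price.
Total revenue = 3 × $962 = $2,886.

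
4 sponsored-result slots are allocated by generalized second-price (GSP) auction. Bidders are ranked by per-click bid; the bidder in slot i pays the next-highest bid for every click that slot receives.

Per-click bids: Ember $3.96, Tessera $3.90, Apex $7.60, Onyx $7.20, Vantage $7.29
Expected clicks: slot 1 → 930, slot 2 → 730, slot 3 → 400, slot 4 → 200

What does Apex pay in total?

Sorting advertisers: $7.60 (Apex) > $7.29 (Vantage) > $7.20 (Onyx) > $3.96 (Ember) > $3.90 (Tessera)
Apex holds slot 1 → pays next bid $7.29 × 930 clicks = $6779.70.

Apex pays $6779.70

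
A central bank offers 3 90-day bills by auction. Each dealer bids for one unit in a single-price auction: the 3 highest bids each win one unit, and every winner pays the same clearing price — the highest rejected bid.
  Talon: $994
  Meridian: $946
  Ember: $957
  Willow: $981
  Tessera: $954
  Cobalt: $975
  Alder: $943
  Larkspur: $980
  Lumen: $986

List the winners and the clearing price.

Talon, Lumen, Willow; each pays $980

Ordering the bids: 994 (Talon), 986 (Lumen), 981 (Willow), 980 (Larkspur), 975 (Cobalt), …
The 3 highest are Talon, Lumen, Willow.
Clearing price = highest rejected bid = $980.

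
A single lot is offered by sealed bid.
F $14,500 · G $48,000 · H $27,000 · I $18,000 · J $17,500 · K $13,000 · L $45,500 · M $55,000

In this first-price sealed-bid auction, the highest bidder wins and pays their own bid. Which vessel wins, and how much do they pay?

M pays $55,000

Bids ranked: 55,000 (M) > 48,000 (G) > 45,500 (L) > 27,000 (H) > 18,000 (I) > 17,500 (J) > …
First-price: M pays what they bid, $55,000.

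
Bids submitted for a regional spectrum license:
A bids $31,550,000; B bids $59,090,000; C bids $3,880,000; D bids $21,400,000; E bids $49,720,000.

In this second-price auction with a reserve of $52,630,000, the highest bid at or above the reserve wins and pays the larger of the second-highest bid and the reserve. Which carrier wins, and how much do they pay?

B pays $52,630,000

Second-price auction with a reserve of $52,630,000: the highest bid at or above the reserve wins and pays the larger of the second-highest bid and the reserve.
Bids in order: 59,090,000 (B) > 49,720,000 (E) > 31,550,000 (A) > 21,400,000 (D) > 3,880,000 (C)
B has the top bid at or above the reserve ($59,090,000).
Second-highest bid $49,720,000 is below the reserve $52,630,000, so the reserve binds → payment $52,630,000.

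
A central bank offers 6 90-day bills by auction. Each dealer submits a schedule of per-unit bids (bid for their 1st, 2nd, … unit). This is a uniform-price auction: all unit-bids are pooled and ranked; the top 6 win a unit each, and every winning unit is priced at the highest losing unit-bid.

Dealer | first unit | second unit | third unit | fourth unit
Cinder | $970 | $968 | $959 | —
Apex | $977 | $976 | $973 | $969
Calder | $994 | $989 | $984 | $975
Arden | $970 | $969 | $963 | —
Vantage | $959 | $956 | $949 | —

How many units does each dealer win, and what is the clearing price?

Merging the schedules and taking the best 6: 994 (Calder-1), 989 (Calder-2), 984 (Calder-3), 977 (Apex-1), 976 (Apex-2), 975 (Calder-4)
Highest rejected unit-bid = $973.
Allocation: Apex 2, Calder 4.

Apex 2, Calder 4; clearing price $973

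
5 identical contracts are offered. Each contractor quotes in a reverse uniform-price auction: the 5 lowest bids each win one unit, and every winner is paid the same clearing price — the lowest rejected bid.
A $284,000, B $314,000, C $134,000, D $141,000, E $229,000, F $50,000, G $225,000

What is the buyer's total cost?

Bids ranked low→high: 50,000 (F), 134,000 (C), 141,000 (D), 225,000 (G), 229,000 (E), 284,000 (A), 314,000 (B)
The 5 lowest are F, C, D, G, E.
Lowest unsuccessful bid: $284,000 → clearing price.
Total cost = 5 × $284,000 = $1,420,000.

Total cost: $1,420,000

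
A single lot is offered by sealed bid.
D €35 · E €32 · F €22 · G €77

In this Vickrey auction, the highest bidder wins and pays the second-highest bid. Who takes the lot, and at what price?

G pays €35

Rule: the highest bidder wins and pays the second-highest bid.
Sorting bids: 77 (G) > 35 (D) > 32 (E) > 22 (F)
Second-price: G pays D's bid of €35.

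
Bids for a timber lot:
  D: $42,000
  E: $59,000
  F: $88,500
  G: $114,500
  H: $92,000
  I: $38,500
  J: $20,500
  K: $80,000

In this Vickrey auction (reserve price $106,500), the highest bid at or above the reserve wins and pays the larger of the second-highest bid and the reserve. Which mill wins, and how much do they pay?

G pays $106,500

Sorting bids: 114,500 (G) > 92,000 (H) > 88,500 (F) > 80,000 (K) > 59,000 (E) > 42,000 (D) > …
G has the top bid at or above the reserve ($114,500).
max(second-highest $92,000, reserve $106,500) = $106,500.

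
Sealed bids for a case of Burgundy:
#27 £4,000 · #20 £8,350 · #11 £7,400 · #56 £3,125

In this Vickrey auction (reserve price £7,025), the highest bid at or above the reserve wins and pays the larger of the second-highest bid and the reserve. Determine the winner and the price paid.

#20 pays £7,400

Sorting bids: 8,350 (#20) > 7,400 (#11) > 4,000 (#27) > 3,125 (#56)
Highest eligible bid: #20 at £8,350.
Second-highest bid £7,400 exceeds the reserve £7,025 → payment £7,400.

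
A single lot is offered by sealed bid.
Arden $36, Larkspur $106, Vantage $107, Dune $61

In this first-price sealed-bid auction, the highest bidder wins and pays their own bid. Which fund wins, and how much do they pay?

Vantage pays $107

Rule: the highest bidder wins and pays their own bid.
Sorting bids: 107 (Vantage) > 106 (Larkspur) > 61 (Dune) > 36 (Arden)
Vantage has the highest bid and pays exactly that: $107.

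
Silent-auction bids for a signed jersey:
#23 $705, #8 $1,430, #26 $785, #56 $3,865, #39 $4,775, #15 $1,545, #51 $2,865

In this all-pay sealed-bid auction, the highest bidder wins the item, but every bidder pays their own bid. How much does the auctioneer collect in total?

Bids ranked: 4,775 (#39) > 3,865 (#56) > 2,865 (#51) > 1,545 (#15) > 1,430 (#8) > 785 (#26) > …
#39 wins with the top bid; all bids are sunk regardless.
Every bidder forfeits their bid regardless of winning.
Revenue = 705 + 1,430 + 785 + 3,865 + 4,775 + 1,545 + 2,865 = $15,970.

Total revenue: $15,970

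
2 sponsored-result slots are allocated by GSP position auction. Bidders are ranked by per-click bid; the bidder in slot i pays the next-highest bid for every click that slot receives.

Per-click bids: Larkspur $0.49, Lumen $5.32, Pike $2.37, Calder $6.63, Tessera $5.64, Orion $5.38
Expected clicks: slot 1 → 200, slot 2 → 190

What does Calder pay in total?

Calder pays $1128.00

Ranked by bid: $6.63 (Calder) > $5.64 (Tessera) > $5.38 (Orion) > …
Calder holds slot 1 → pays next bid $5.64 × 200 clicks = $1128.00.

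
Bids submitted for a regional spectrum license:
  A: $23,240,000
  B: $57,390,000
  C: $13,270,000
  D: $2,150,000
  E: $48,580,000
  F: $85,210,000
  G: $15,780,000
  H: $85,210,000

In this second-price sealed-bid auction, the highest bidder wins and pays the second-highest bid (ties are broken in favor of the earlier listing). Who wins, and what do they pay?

Bids in order: 85,210,000 (F) > 85,210,000 (H) > 57,390,000 (B) > 48,580,000 (E) > 23,240,000 (A) > 15,780,000 (G) > …
F and H tie at $85,210,000; tie-break gives it to F.
F wins with the highest bid; price is set by the runner-up at $85,210,000.

F pays $85,210,000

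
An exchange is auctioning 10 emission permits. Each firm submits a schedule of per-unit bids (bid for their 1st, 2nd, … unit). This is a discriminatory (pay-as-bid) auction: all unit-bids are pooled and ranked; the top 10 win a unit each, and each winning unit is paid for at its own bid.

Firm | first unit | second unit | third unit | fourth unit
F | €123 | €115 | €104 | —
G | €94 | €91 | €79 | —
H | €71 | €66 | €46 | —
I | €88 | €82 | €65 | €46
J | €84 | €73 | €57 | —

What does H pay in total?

Merging the schedules and taking the best 10: 123 (F-1), 115 (F-2), 104 (F-3), 94 (G-1), 91 (G-2), 88 (I-1), 84 (J-1), 82 (I-2), 79 (G-3), 73 (J-2)
Next rejected bid: €71 (not a price — pay-as-bid).
H wins no units.

H pays €0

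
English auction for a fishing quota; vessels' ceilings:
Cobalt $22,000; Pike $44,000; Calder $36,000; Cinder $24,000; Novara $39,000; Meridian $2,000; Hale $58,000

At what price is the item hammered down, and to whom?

Open ascending-bid auction: the price rises until one bidder remains; the winner pays the price at which the last rival dropped out.
Limits ranked: 58,000 (Hale) > 44,000 (Pike) > 39,000 (Novara) > 36,000 (Calder) > 24,000 (Cinder) > 22,000 (Cobalt) > …
Bidding ends when Pike exits at $44,000; Hale takes it.

Hale wins at $44,000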